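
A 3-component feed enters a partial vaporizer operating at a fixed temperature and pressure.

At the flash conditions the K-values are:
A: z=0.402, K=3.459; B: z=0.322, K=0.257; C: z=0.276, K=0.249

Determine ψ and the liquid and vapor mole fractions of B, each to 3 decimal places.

Newton–Raphson from ψ = 0.5:
  ψ = 0.500: g = -0.2692, g' = -1.338 → ψ = 0.299
  ψ = 0.299: g = -0.0050, g' = -1.360 → ψ = 0.295
Converged at ψ = 0.295.
Compositions from xᵢ = zᵢ/(1+ψ(Kᵢ−1)), yᵢ = Kᵢxᵢ:
  A: x = 0.233, y = 0.806
  B: x = 0.412, y = 0.106
  C: x = 0.355, y = 0.088

ψ = 0.295, x_B = 0.412, y_B = 0.106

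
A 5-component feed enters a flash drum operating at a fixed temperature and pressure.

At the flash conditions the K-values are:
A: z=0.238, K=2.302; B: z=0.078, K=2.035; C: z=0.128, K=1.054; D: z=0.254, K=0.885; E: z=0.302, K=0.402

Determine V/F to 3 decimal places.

V/F = 0.399

Rachford–Rice: g(V/F) = Σ zᵢ(Kᵢ−1)/(1+V/F(Kᵢ−1)) = 0.
g(0) = ΣzᵢKᵢ − 1 = 0.188 and g(1) = 1 − Σzᵢ/Kᵢ = -0.301, so a root lies in (0, 1).
Newton–Raphson from V/F = 0.5:
  V/F = 0.500: g = -0.0410, g' = -0.408 → V/F = 0.400
  V/F = 0.400: g = -0.0002, g' = -0.407 → V/F = 0.399
Converged at V/F = 0.399.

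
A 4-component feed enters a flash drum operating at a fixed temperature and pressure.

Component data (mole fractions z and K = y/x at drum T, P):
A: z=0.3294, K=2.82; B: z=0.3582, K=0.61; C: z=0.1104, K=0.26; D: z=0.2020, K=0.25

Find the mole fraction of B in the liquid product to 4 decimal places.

Let ψ = V/F and solve Σ zᵢ(Kᵢ−1)/(1+ψ(Kᵢ−1)) = 0.
Check two-phase: ΣzᵢKᵢ = 1.2266 > 1 and Σzᵢ/Kᵢ = 1.9366 > 1, so g(0) = 0.2266 > 0 and g(1) = -0.9366 < 0.
Iterate (Newton) starting at ψ = 0.5:
  ψ = 0.5000: g = -0.23174, g' = -0.8264 → ψ = 0.2196
  ψ = 0.2196: g = -0.00336, g' = -0.8712 → ψ = 0.2157
Converged at ψ = 0.2157.
Compositions from xᵢ = zᵢ/(1+ψ(Kᵢ−1)), yᵢ = Kᵢxᵢ:
  A: x = 0.2365, y = 0.6670
  B: x = 0.3911, y = 0.2386
  C: x = 0.1314, y = 0.0342
  D: x = 0.2410, y = 0.0602

x_B = 0.3911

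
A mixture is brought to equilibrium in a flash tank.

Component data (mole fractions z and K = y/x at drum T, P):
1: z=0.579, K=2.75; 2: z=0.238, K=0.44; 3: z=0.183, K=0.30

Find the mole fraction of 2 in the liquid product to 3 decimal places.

Material balance + equilibrium reduce to Σ zᵢ(Kᵢ−1)/(1+β(Kᵢ−1)) = 0.
g(0) = ΣzᵢKᵢ − 1 = 0.752 and g(1) = 1 − Σzᵢ/Kᵢ = -0.361, so a root lies in (0, 1).
Iterate (Newton) starting at β = 0.5:
  β = 0.500: g = 0.1582, g' = -0.861 → β = 0.684
  β = 0.684: g = -0.0005, g' = -0.893 → β = 0.683
Converged at β = 0.683.
Compositions from xᵢ = zᵢ/(1+β(Kᵢ−1)), yᵢ = Kᵢxᵢ:
  1: x = 0.264, y = 0.725
  2: x = 0.386, y = 0.170
  3: x = 0.351, y = 0.105

x_2 = 0.386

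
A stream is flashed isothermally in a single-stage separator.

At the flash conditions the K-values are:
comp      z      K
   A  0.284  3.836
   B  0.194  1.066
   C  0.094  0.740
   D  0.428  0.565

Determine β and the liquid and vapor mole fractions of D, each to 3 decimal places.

β = 0.665, x_D = 0.602, y_D = 0.340

Rachford–Rice: g(β) = Σ zᵢ(Kᵢ−1)/(1+β(Kᵢ−1)) = 0.
Check two-phase: ΣzᵢKᵢ = 1.608 > 1 and Σzᵢ/Kᵢ = 1.141 > 1, so g(0) = 0.608 > 0 and g(1) = -0.141 < 0.
Iterate (Newton) starting at β = 0.53:
  β = 0.530: g = 0.0638, g' = -0.511 → β = 0.655
  β = 0.655: g = 0.0043, g' = -0.448 → β = 0.665
Converged at β = 0.665.
Compositions from xᵢ = zᵢ/(1+β(Kᵢ−1)), yᵢ = Kᵢxᵢ:
  A: x = 0.098, y = 0.378
  B: x = 0.186, y = 0.198
  C: x = 0.114, y = 0.084
  D: x = 0.602, y = 0.340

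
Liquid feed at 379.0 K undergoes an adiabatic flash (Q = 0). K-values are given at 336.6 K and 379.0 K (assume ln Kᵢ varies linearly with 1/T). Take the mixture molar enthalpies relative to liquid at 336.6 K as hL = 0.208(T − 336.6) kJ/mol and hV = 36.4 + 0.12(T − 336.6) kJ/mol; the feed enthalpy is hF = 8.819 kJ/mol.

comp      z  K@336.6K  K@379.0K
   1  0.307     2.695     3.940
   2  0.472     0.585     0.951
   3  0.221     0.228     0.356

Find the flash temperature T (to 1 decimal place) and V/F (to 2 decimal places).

Adiabatic flash: solve Rachford–Rice at each trial T, then check hF = ψ·hV(T) + (1−ψ)·hL(T).
  T = 336.6 K: K = (2.695, 0.585, 0.228), RR gives ψ = 0.166, H_out = 6.044 kJ/mol
  T = 379.0 K: K = (3.940, 0.951, 0.356), RR gives ψ = 0.720, H_out = 32.354 kJ/mol
  T = 357.8 K: K = (3.295, 0.757, 0.289), RR gives ψ = 0.430, H_out = 19.255 kJ/mol
  T = 347.2 K: K = (2.989, 0.668, 0.257), RR gives ψ = 0.296, H_out = 12.715 kJ/mol
  T = 341.9 K: K = (2.841, 0.626, 0.243), RR gives ψ = 0.231, H_out = 9.413 kJ/mol
  T = 339.2 K: K = (2.766, 0.605, 0.235), RR gives ψ = 0.198, H_out = 7.708 kJ/mol
  T = 340.5 K: K = (2.802, 0.615, 0.239), RR gives ψ = 0.214, H_out = 8.531 kJ/mol
Linear interpolation between T = 340.5 (H_out = 8.531) and T = 341.9 (H_out = 9.413) on hF = 8.819 gives T ≈ 341.0 K, at which ψ = 0.22.

T = 341.0 K, V/F = 0.22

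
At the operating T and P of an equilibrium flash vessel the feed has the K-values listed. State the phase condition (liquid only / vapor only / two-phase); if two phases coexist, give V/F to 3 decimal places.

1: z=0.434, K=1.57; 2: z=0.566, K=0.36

ΣzᵢKᵢ = 0.885; Σzᵢ/Kᵢ = 1.849.
Since ΣzᵢKᵢ < 1 the mixture is below its bubble point — single liquid phase.

liquid only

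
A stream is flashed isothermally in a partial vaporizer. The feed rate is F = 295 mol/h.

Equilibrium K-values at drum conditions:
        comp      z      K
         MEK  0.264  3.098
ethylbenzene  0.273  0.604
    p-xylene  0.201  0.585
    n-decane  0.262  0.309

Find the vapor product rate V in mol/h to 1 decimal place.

Rachford–Rice: g(V/F) = Σ zᵢ(Kᵢ−1)/(1+V/F(Kᵢ−1)) = 0.
Feasibility: ΣzᵢKᵢ = 1.181, Σzᵢ/Kᵢ = 1.729 — both > 1, two phases present.
Newton iteration, V/F⁰ = 0.56:
  V/F = 0.560: g = -0.2882, g' = -0.708 → V/F = 0.153
  V/F = 0.153: g = 0.0128, g' = -0.911 → V/F = 0.167
Converged at V/F = 0.167.
Then V = V/F·F = 0.1671·295 = 49.3 mol/h and L = F − V = 245.7 mol/h.

V = 49.3 mol/h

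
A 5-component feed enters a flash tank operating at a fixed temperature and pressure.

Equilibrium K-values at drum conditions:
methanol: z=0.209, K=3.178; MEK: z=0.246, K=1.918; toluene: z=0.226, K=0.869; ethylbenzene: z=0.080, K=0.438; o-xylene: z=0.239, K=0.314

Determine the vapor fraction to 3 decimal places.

ψ = 0.545

Let ψ = V/F and solve Σ zᵢ(Kᵢ−1)/(1+ψ(Kᵢ−1)) = 0.
Feasibility: ΣzᵢKᵢ = 1.443, Σzᵢ/Kᵢ = 1.398 — both > 1, two phases present.
Newton iteration, ψ⁰ = 0.56:
  ψ = 0.560: g = -0.0096, g' = -0.647 → ψ = 0.545
Converged at ψ = 0.545.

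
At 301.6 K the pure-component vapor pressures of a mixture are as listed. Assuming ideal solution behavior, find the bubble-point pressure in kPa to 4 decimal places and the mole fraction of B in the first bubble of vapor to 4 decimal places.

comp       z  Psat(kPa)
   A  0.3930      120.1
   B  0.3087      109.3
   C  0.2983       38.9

Pbub = 92.5441 kPa, y_B = 0.3646

At the bubble point ψ → 0, so ΣzᵢKᵢ = 1 with Kᵢ = Pᵢˢᵃᵗ/P ⇒ P = ΣzᵢPᵢˢᵃᵗ.
P = 0.3930·120.1 + 0.3087·109.3 + 0.2983·38.9 = 92.5441 kPa
yᵢ = zᵢPᵢˢᵃᵗ/P ⇒ y_B = 0.3087·109.3/92.5441 = 0.3646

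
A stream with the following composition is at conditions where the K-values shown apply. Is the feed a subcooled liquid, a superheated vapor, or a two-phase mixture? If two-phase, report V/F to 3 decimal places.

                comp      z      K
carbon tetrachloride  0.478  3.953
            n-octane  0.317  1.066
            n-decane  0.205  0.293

two-phase, V/F = 0.907

ΣzᵢKᵢ = 2.288; Σzᵢ/Kᵢ = 1.118.
Both exceed 1, so a two-phase solution exists.
Rachford–Rice: g(ψ) = Σ zᵢ(Kᵢ−1)/(1+ψ(Kᵢ−1)) = 0.
Newton–Raphson from ψ = 0.41:
  ψ = 0.410: g = 0.4548, g' = -1.057 → ψ = 0.840
  ψ = 0.840: g = 0.0684, g' = -0.967 → ψ = 0.911
  ψ = 0.911: g = -0.0048, g' = -1.116 → ψ = 0.907
Converged at ψ = 0.907.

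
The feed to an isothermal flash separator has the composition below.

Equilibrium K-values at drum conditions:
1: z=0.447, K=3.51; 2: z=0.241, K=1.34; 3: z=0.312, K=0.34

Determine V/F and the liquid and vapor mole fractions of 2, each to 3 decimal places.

Material balance + equilibrium reduce to Σ zᵢ(Kᵢ−1)/(1+V/F(Kᵢ−1)) = 0.
g(0) = ΣzᵢKᵢ − 1 = 0.998 and g(1) = 1 − Σzᵢ/Kᵢ = -0.225, so a root lies in (0, 1).
Newton iteration, V/F⁰ = 0.5:
  V/F = 0.500: g = 0.2602, g' = -0.877 → V/F = 0.797
  V/F = 0.797: g = 0.0042, g' = -0.935 → V/F = 0.801
Converged at V/F = 0.801.
Compositions from xᵢ = zᵢ/(1+V/F(Kᵢ−1)), yᵢ = Kᵢxᵢ:
  1: x = 0.148, y = 0.521
  2: x = 0.189, y = 0.254
  3: x = 0.662, y = 0.225

V/F = 0.801, x_2 = 0.189, y_2 = 0.254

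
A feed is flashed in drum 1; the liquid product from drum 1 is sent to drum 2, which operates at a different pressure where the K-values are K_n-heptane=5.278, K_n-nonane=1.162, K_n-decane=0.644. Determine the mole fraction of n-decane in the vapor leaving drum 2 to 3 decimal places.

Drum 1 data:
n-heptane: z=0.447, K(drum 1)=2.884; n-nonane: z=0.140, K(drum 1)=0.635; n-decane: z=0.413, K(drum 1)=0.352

y_n-decane (drum 2) = 0.508

Drum 1:
Rachford–Rice: g(ψ₁) = Σ zᵢ(Kᵢ−1)/(1+ψ₁(Kᵢ−1)) = 0.
g(0) = ΣzᵢKᵢ − 1 = 0.523 and g(1) = 1 − Σzᵢ/Kᵢ = -0.549, so a root lies in (0, 1).
Newton–Raphson from ψ₁ = 0.55:
  ψ₁ = 0.550: g = -0.0662, g' = -0.831 → ψ₁ = 0.470
Converged at ψ₁ = 0.470.
Drum-1 compositions:
  n-heptane: x = 0.237, y = 0.684
  n-nonane: x = 0.169, y = 0.107
  n-decane: x = 0.594, y = 0.209
Drum-2 feed = drum-1 liquid: z₂ = (0.2370, 0.1690, 0.5940).
Drum 2:
Rachford–Rice: g(ψ₂) = Σ zᵢ(Kᵢ−1)/(1+ψ₂(Kᵢ−1)) = 0.
Check two-phase: ΣzᵢKᵢ = 1.830 > 1 and Σzᵢ/Kᵢ = 1.113 > 1, so g(0) = 0.830 > 0 and g(1) = -0.113 < 0.
Iterate (Newton) starting at ψ₂ = 0.5:
  ψ₂ = 0.500: g = 0.0911, g' = -0.555 → ψ₂ = 0.664
  ψ₂ = 0.664: g = 0.0118, g' = -0.427 → ψ₂ = 0.692
Converged at ψ₂ = 0.692.
  n-heptane: x = 0.060, y = 0.316
  n-nonane: x = 0.152, y = 0.177
  n-decane: x = 0.788, y = 0.508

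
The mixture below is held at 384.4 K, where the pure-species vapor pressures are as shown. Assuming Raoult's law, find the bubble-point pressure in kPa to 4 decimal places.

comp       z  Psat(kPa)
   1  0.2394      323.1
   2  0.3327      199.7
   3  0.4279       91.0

Pbub = 182.7292 kPa

At the bubble point ψ → 0, so ΣzᵢKᵢ = 1 with Kᵢ = Pᵢˢᵃᵗ/P ⇒ P = ΣzᵢPᵢˢᵃᵗ.
P = 0.2394·323.1 + 0.3327·199.7 + 0.4279·91.0 = 182.7292 kPa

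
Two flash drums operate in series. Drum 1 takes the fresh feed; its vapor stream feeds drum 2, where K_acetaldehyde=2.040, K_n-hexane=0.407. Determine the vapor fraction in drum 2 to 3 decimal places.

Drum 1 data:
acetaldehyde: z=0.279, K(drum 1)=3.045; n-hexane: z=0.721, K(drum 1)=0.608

Drum 1:
Iterate (Newton) starting at ψ₁ = 0.5:
  ψ₁ = 0.500: g = -0.0694, g' = -0.457 → ψ₁ = 0.348
  ψ₁ = 0.348: g = 0.0061, g' = -0.547 → ψ₁ = 0.359
Converged at ψ₁ = 0.359.
Drum-1 compositions:
  acetaldehyde: x = 0.161, y = 0.490
  n-hexane: x = 0.839, y = 0.510
Drum-2 feed = drum-1 vapor: z₂ = (0.4898, 0.5102).
Drum 2:
Binary case is linear: z₁(K₁−1)(1+ψ₂(K₂−1)) + z₂(K₂−1)(1+ψ₂(K₁−1)) = 0
⇒ ψ₂ = [z₁(K₁−1)+z₂(K₂−1)] / [−(K₁−1)(K₂−1)] = 0.2068/0.6167 = 0.335
  acetaldehyde: x = 0.363, y = 0.741
  n-hexane: x = 0.637, y = 0.259

V/F (drum 2) = 0.335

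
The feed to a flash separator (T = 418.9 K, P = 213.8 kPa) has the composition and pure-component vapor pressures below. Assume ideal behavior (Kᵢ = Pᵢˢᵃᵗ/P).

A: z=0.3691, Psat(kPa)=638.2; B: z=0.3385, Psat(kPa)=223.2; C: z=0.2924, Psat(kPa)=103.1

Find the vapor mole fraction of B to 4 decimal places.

Raoult's law: Kᵢ = Pᵢˢᵃᵗ/P = Pᵢˢᵃᵗ/213.8.
  K_A = 638.2/213.8 = 2.985033, K_B = 223.2/213.8 = 1.043966, K_C = 103.1/213.8 = 0.482226
Newton–Raphson from ψ = 0.5:
  ψ = 0.5000: g = 0.17799, g' = -0.5097 → ψ = 0.8492
  ψ = 0.8492: g = 0.01694, g' = -0.4519 → ψ = 0.8867
  ψ = 0.8867: g = -0.00013, g' = -0.4595 → ψ = 0.8864
Converged at ψ = 0.8864.
Compositions from xᵢ = zᵢ/(1+ψ(Kᵢ−1)), yᵢ = Kᵢxᵢ:
  A: x = 0.1338, y = 0.3993
  B: x = 0.3258, y = 0.3401
  C: x = 0.5404, y = 0.2606

y_B = 0.3401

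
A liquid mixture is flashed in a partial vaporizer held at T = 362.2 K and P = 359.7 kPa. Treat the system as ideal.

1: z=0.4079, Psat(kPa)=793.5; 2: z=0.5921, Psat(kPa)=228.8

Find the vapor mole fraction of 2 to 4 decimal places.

y_2 = 0.4886

Raoult's law: Kᵢ = Pᵢˢᵃᵗ/P = Pᵢˢᵃᵗ/359.7.
  K_1 = 793.5/359.7 = 2.206005, K_2 = 228.8/359.7 = 0.636086
Material balance + equilibrium reduce to Σ zᵢ(Kᵢ−1)/(1+ψ(Kᵢ−1)) = 0.
Check two-phase: ΣzᵢKᵢ = 1.2765 > 1 and Σzᵢ/Kᵢ = 1.1158 > 1, so g(0) = 0.2765 > 0 and g(1) = -0.1158 < 0.
Newton–Raphson from ψ = 0.58:
  ψ = 0.5800: g = 0.01634, g' = -0.3314 → ψ = 0.6293
  ψ = 0.6293: g = 0.00020, g' = -0.3237 → ψ = 0.6299
Converged at ψ = 0.6299.
Compositions from xᵢ = zᵢ/(1+ψ(Kᵢ−1)), yᵢ = Kᵢxᵢ:
  1: x = 0.2318, y = 0.5114
  2: x = 0.7682, y = 0.4886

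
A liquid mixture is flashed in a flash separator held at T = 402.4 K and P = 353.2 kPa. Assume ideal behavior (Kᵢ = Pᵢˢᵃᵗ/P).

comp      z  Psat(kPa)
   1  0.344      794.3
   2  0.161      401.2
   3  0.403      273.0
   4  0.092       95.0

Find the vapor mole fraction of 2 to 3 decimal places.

y_2 = 0.167

Raoult's law: Kᵢ = Pᵢˢᵃᵗ/P = Pᵢˢᵃᵗ/353.2.
  K_1 = 794.3/353.2 = 2.24887, K_2 = 401.2/353.2 = 1.13590, K_3 = 273.0/353.2 = 0.77293, K_4 = 95.0/353.2 = 0.26897
Rachford–Rice: g(β) = Σ zᵢ(Kᵢ−1)/(1+β(Kᵢ−1)) = 0.
Feasibility: ΣzᵢKᵢ = 1.293, Σzᵢ/Kᵢ = 1.158 — both > 1, two phases present.
Newton iteration, β⁰ = 0.5:
  β = 0.500: g = 0.0757, g' = -0.355 → β = 0.714
  β = 0.714: g = -0.0027, g' = -0.397 → β = 0.707
Converged at β = 0.707.
Compositions from xᵢ = zᵢ/(1+β(Kᵢ−1)), yᵢ = Kᵢxᵢ:
  1: x = 0.183, y = 0.411
  2: x = 0.147, y = 0.167
  3: x = 0.480, y = 0.371
  4: x = 0.190, y = 0.051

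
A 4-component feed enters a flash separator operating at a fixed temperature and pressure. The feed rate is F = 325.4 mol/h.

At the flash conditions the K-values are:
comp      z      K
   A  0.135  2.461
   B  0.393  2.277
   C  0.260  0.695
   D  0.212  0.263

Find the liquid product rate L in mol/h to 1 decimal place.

Let ψ = V/F and solve Σ zᵢ(Kᵢ−1)/(1+ψ(Kᵢ−1)) = 0.
Check two-phase: ΣzᵢKᵢ = 1.464 > 1 and Σzᵢ/Kᵢ = 1.408 > 1, so g(0) = 0.464 > 0 and g(1) = -0.408 < 0.
Iterate (Newton) starting at ψ = 0.5:
  ψ = 0.500: g = 0.0793, g' = -0.657 → ψ = 0.621
  ψ = 0.621: g = -0.0023, g' = -0.707 → ψ = 0.617
Converged at ψ = 0.617.
Then V = ψ·F = 0.6173·325.4 = 200.9 mol/h and L = F − V = 124.5 mol/h.

L = 124.5 mol/h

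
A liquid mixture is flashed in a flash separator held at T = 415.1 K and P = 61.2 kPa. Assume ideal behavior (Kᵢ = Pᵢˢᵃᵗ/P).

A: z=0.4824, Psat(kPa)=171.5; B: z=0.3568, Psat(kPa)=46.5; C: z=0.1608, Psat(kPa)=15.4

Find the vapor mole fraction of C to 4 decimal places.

Raoult's law: Kᵢ = Pᵢˢᵃᵗ/P = Pᵢˢᵃᵗ/61.2.
  K_A = 171.5/61.2 = 2.802288, K_B = 46.5/61.2 = 0.759804, K_C = 15.4/61.2 = 0.251634
Let ψ = V/F and solve Σ zᵢ(Kᵢ−1)/(1+ψ(Kᵢ−1)) = 0.
Check two-phase: ΣzᵢKᵢ = 1.6634 > 1 and Σzᵢ/Kᵢ = 1.2808 > 1, so g(0) = 0.6634 > 0 and g(1) = -0.2808 < 0.
Newton iteration, ψ⁰ = 0.32:
  ψ = 0.3200: g = 0.30034, g' = -0.8101 → ψ = 0.6907
  ψ = 0.6907: g = 0.03544, g' = -0.7264 → ψ = 0.7395
  ψ = 0.7395: g = -0.00099, g' = -0.7699 → ψ = 0.7382
Converged at ψ = 0.7382.
Compositions from xᵢ = zᵢ/(1+ψ(Kᵢ−1)), yᵢ = Kᵢxᵢ:
  A: x = 0.2070, y = 0.5801
  B: x = 0.4337, y = 0.3295
  C: x = 0.3593, y = 0.0904

y_C = 0.0904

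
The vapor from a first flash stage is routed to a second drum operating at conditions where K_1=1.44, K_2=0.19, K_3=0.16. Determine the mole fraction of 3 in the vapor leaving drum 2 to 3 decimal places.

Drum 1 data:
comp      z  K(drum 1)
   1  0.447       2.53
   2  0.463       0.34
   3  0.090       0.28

y_3 (drum 2) = 0.008

Drum 1:
Rachford–Rice: g(ψ₁) = Σ zᵢ(Kᵢ−1)/(1+ψ₁(Kᵢ−1)) = 0.
Check two-phase: ΣzᵢKᵢ = 1.314 > 1 and Σzᵢ/Kᵢ = 1.860 > 1, so g(0) = 0.314 > 0 and g(1) = -0.860 < 0.
Newton iteration, ψ₁⁰ = 0.5:
  ψ₁ = 0.500: g = -0.1699, g' = -0.899 → ψ₁ = 0.311
  ψ₁ = 0.311: g = -0.0047, g' = -0.877 → ψ₁ = 0.306
Converged at ψ₁ = 0.306.
Drum-1 compositions:
  1: x = 0.305, y = 0.770
  2: x = 0.580, y = 0.197
  3: x = 0.115, y = 0.032
Drum-2 feed = drum-1 vapor: z₂ = (0.7705, 0.1972, 0.0323).
Drum 2:
Newton–Raphson from ψ₂ = 0.6:
  ψ₂ = 0.600: g = -0.0973, g' = -0.676 → ψ₂ = 0.456
  ψ₂ = 0.456: g = -0.0150, g' = -0.489 → ψ₂ = 0.425
Converged at ψ₂ = 0.425.
  1: x = 0.649, y = 0.935
  2: x = 0.301, y = 0.057
  3: x = 0.050, y = 0.008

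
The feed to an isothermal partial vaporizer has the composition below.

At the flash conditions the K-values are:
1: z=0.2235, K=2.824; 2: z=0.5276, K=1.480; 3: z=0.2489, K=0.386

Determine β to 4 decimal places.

β = 0.8834

Let β = V/F and solve Σ zᵢ(Kᵢ−1)/(1+β(Kᵢ−1)) = 0.
Feasibility: ΣzᵢKᵢ = 1.5081, Σzᵢ/Kᵢ = 1.0804 — both > 1, two phases present.
Iterate (Newton) starting at β = 0.5:
  β = 0.5000: g = 0.19692, g' = -0.4778 → β = 0.9121
  β = 0.9121: g = -0.01817, g' = -0.6483 → β = 0.8841
  β = 0.8841: g = -0.00044, g' = -0.6178 → β = 0.8834
Converged at β = 0.8834.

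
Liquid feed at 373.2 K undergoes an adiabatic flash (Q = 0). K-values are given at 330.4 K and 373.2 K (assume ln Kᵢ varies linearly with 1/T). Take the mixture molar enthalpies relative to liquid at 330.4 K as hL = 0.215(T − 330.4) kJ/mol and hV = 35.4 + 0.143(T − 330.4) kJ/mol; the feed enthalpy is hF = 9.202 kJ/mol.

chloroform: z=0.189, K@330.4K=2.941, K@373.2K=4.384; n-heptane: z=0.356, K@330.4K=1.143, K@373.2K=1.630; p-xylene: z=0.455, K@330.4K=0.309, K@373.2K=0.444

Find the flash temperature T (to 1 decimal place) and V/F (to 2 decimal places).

T = 338.0 K, V/F = 0.22

Adiabatic flash: solve Rachford–Rice at each trial T, then check hF = ψ·hV(T) + (1−ψ)·hL(T).
  T = 330.4 K: K = (2.941, 1.143, 0.309), RR gives ψ = 0.127, H_out = 4.479 kJ/mol
  T = 373.2 K: K = (4.384, 1.630, 0.444), RR gives ψ = 0.591, H_out = 28.294 kJ/mol
  T = 351.8 K: K = (3.635, 1.380, 0.375), RR gives ψ = 0.371, H_out = 17.148 kJ/mol
  T = 341.1 K: K = (3.280, 1.260, 0.341), RR gives ψ = 0.253, H_out = 11.077 kJ/mol
  T = 335.8 K: K = (3.110, 1.201, 0.325), RR gives ψ = 0.192, H_out = 7.886 kJ/mol
  T = 338.5 K: K = (3.196, 1.231, 0.333), RR gives ψ = 0.224, H_out = 9.529 kJ/mol
  T = 337.1 K: K = (3.152, 1.216, 0.329), RR gives ψ = 0.207, H_out = 8.682 kJ/mol
Linear interpolation between T = 337.1 (H_out = 8.682) and T = 338.5 (H_out = 9.529) on hF = 9.202 gives T ≈ 338.0 K, at which ψ = 0.22.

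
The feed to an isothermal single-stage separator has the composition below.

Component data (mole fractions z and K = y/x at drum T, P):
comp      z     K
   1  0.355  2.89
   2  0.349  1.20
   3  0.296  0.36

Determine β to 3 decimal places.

Newton–Raphson from β = 0.36:
  β = 0.360: g = 0.2182, g' = -0.666 → β = 0.688
  β = 0.688: g = 0.0147, g' = -0.637 → β = 0.711
Converged at β = 0.711.

β = 0.711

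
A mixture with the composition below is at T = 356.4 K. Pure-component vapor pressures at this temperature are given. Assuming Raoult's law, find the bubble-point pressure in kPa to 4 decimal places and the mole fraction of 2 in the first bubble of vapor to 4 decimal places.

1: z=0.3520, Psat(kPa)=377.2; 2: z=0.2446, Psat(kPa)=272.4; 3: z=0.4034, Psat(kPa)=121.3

At the bubble point ψ → 0, so ΣzᵢKᵢ = 1 with Kᵢ = Pᵢˢᵃᵗ/P ⇒ P = ΣzᵢPᵢˢᵃᵗ.
P = 0.3520·377.2 + 0.2446·272.4 + 0.4034·121.3 = 248.3359 kPa
yᵢ = zᵢPᵢˢᵃᵗ/P ⇒ y_2 = 0.2446·272.4/248.3359 = 0.2683

Pbub = 248.3359 kPa, y_2 = 0.2683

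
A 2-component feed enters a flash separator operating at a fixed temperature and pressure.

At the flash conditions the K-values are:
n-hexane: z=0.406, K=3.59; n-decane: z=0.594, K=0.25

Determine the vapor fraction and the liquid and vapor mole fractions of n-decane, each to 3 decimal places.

Binary case is linear: z₁(K₁−1)(1+ψ(K₂−1)) + z₂(K₂−1)(1+ψ(K₁−1)) = 0
⇒ ψ = [z₁(K₁−1)+z₂(K₂−1)] / [−(K₁−1)(K₂−1)] = 0.6060/1.9425 = 0.312
Compositions from xᵢ = zᵢ/(1+ψ(Kᵢ−1)), yᵢ = Kᵢxᵢ:
  n-hexane: x = 0.225, y = 0.806
  n-decane: x = 0.775, y = 0.194

ψ = 0.312, x_n-decane = 0.775, y_n-decane = 0.194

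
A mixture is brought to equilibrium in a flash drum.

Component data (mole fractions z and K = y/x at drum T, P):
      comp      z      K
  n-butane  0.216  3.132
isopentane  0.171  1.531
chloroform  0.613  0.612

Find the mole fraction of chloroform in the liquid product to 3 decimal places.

x_chloroform = 0.760

Material balance + equilibrium reduce to Σ zᵢ(Kᵢ−1)/(1+V/F(Kᵢ−1)) = 0.
Check two-phase: ΣzᵢKᵢ = 1.313 > 1 and Σzᵢ/Kᵢ = 1.182 > 1, so g(0) = 0.313 > 0 and g(1) = -0.182 < 0.
Newton–Raphson from V/F = 0.5:
  V/F = 0.500: g = -0.0004, g' = -0.402 → V/F = 0.499
Converged at V/F = 0.499.
Compositions from xᵢ = zᵢ/(1+V/F(Kᵢ−1)), yᵢ = Kᵢxᵢ:
  n-butane: x = 0.105, y = 0.328
  isopentane: x = 0.135, y = 0.207
  chloroform: x = 0.760, y = 0.465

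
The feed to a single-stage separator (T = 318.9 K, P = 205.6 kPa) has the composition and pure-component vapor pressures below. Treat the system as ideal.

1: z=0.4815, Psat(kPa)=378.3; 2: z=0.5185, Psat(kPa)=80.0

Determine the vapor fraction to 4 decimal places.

ψ = 0.1709

Raoult's law: Kᵢ = Pᵢˢᵃᵗ/P = Pᵢˢᵃᵗ/205.6.
  K_1 = 378.3/205.6 = 1.839981, K_2 = 80.0/205.6 = 0.389105
Let ψ = V/F and solve Σ zᵢ(Kᵢ−1)/(1+ψ(Kᵢ−1)) = 0.
Check two-phase: ΣzᵢKᵢ = 1.0877 > 1 and Σzᵢ/Kᵢ = 1.5942 > 1, so g(0) = 0.0877 > 0 and g(1) = -0.5942 < 0.
Binary case is linear: z₁(K₁−1)(1+ψ(K₂−1)) + z₂(K₂−1)(1+ψ(K₁−1)) = 0
⇒ ψ = [z₁(K₁−1)+z₂(K₂−1)] / [−(K₁−1)(K₂−1)] = 0.08770/0.51314 = 0.1709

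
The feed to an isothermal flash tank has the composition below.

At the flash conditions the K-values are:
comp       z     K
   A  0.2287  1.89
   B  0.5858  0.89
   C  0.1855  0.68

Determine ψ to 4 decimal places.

Let ψ = V/F and solve Σ zᵢ(Kᵢ−1)/(1+ψ(Kᵢ−1)) = 0.
Check two-phase: ΣzᵢKᵢ = 1.0797 > 1 and Σzᵢ/Kᵢ = 1.0520 > 1, so g(0) = 0.0797 > 0 and g(1) = -0.0520 < 0.
Iterate (Newton) starting at ψ = 0.5:
  ψ = 0.5000: g = 0.00201, g' = -0.1216 → ψ = 0.5165
  ψ = 0.5165: g = 0.00001, g' = -0.1203 → ψ = 0.5166
Converged at ψ = 0.5166.

ψ = 0.5166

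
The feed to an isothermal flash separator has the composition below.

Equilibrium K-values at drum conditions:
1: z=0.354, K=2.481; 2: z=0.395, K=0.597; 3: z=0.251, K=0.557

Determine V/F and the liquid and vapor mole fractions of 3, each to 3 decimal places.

Rachford–Rice: g(V/F) = Σ zᵢ(Kᵢ−1)/(1+V/F(Kᵢ−1)) = 0.
Check two-phase: ΣzᵢKᵢ = 1.254 > 1 and Σzᵢ/Kᵢ = 1.255 > 1, so g(0) = 0.254 > 0 and g(1) = -0.255 < 0.
Iterate (Newton) starting at V/F = 0.5:
  V/F = 0.500: g = -0.0410, g' = -0.438 → V/F = 0.407
  V/F = 0.407: g = 0.0013, g' = -0.468 → V/F = 0.409
Converged at V/F = 0.409.
Compositions from xᵢ = zᵢ/(1+V/F(Kᵢ−1)), yᵢ = Kᵢxᵢ:
  1: x = 0.220, y = 0.547
  2: x = 0.473, y = 0.282
  3: x = 0.307, y = 0.171

V/F = 0.409, x_3 = 0.307, y_3 = 0.171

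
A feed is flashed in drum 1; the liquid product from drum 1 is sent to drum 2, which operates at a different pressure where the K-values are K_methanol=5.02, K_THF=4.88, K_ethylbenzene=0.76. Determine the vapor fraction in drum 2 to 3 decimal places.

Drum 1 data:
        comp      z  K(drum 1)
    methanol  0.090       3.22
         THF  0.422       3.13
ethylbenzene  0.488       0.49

V/F (drum 2) = 0.593

Drum 1:
Iterate (Newton) starting at ψ₁ = 0.63:
  ψ₁ = 0.630: g = 0.1004, g' = -0.702 → ψ₁ = 0.773
  ψ₁ = 0.773: g = 0.0023, g' = -0.679 → ψ₁ = 0.776
Converged at ψ₁ = 0.776.
Drum-1 compositions:
  methanol: x = 0.033, y = 0.106
  THF: x = 0.159, y = 0.498
  ethylbenzene: x = 0.808, y = 0.396
Drum-2 feed = drum-1 liquid: z₂ = (0.0330, 0.1590, 0.8079).
Drum 2:
Material balance + equilibrium reduce to Σ zᵢ(Kᵢ−1)/(1+ψ₂(Kᵢ−1)) = 0.
Check two-phase: ΣzᵢKᵢ = 1.556 > 1 and Σzᵢ/Kᵢ = 1.102 > 1, so g(0) = 0.556 > 0 and g(1) = -0.102 < 0.
Newton–Raphson from ψ₂ = 0.5:
  ψ₂ = 0.500: g = 0.0336, g' = -0.396 → ψ₂ = 0.585
  ψ₂ = 0.585: g = 0.0028, g' = -0.334 → ψ₂ = 0.593
Converged at ψ₂ = 0.593.
  methanol: x = 0.010, y = 0.049
  THF: x = 0.048, y = 0.235
  ethylbenzene: x = 0.942, y = 0.716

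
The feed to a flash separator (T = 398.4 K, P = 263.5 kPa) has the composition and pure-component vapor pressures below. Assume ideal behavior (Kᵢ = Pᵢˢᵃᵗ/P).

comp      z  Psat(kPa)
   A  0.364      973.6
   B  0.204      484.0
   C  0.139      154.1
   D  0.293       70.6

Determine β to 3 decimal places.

β = 0.629

Raoult's law: Kᵢ = Pᵢˢᵃᵗ/P = Pᵢˢᵃᵗ/263.5.
  K_A = 973.6/263.5 = 3.69488, K_B = 484.0/263.5 = 1.83681, K_C = 154.1/263.5 = 0.58482, K_D = 70.6/263.5 = 0.26793
Newton–Raphson from β = 0.5:
  β = 0.500: g = 0.1271, g' = -0.980 → β = 0.630
  β = 0.630: g = -0.0006, g' = -1.009 → β = 0.629
Converged at β = 0.629.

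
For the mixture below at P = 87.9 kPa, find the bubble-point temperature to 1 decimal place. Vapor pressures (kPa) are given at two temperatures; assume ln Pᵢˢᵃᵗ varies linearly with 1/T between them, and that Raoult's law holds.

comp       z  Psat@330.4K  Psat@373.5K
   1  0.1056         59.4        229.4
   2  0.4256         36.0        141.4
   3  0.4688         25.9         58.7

T = 364.1 K

Bubble-point temperature: ΣzᵢPᵢˢᵃᵗ(T) = P. Interpolate ln Pᵢˢᵃᵗ = aᵢ + bᵢ/T.
  T = 330.4 K: ΣzᵢPᵢˢᵃᵗ = 33.74 kPa
  T = 373.5 K: ΣzᵢPᵢˢᵃᵗ = 111.92 kPa
  T = 351.9 K: ΣzᵢPᵢˢᵃᵗ = 63.17 kPa
  T = 362.7 K: ΣzᵢPᵢˢᵃᵗ = 84.66 kPa
  T = 368.1 K: ΣzᵢPᵢˢᵃᵗ = 97.51 kPa
  T = 365.4 K: ΣzᵢPᵢˢᵃᵗ = 90.90 kPa
Interpolating between 362.7 K and 365.4 K gives T ≈ 364.1 K.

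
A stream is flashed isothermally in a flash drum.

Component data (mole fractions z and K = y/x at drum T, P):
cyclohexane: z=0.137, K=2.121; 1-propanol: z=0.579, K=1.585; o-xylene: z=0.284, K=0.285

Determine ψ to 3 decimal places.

Material balance + equilibrium reduce to Σ zᵢ(Kᵢ−1)/(1+ψ(Kᵢ−1)) = 0.
g(0) = ΣzᵢKᵢ − 1 = 0.289 and g(1) = 1 − Σzᵢ/Kᵢ = -0.426, so a root lies in (0, 1).
Newton iteration, ψ⁰ = 0.46:
  ψ = 0.460: g = 0.0656, g' = -0.520 → ψ = 0.586
  ψ = 0.586: g = -0.0047, g' = -0.603 → ψ = 0.578
Converged at ψ = 0.578.

ψ = 0.578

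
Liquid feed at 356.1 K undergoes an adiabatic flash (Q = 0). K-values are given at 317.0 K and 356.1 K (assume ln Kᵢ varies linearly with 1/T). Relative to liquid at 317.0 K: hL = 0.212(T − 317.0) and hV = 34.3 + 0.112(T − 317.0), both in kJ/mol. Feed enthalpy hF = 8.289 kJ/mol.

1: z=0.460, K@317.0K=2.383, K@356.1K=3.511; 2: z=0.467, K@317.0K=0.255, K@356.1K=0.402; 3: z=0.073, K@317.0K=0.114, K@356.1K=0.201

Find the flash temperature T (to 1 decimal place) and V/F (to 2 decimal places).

Adiabatic flash: solve Rachford–Rice at each trial T, then check hF = ψ·hV(T) + (1−ψ)·hL(T).
  T = 317.0 K: K = (2.383, 0.255, 0.114), RR gives ψ = 0.211, H_out = 7.241 kJ/mol
  T = 356.1 K: K = (3.511, 0.402, 0.201), RR gives ψ = 0.516, H_out = 23.971 kJ/mol
  T = 336.6 K: K = (2.927, 0.325, 0.154), RR gives ψ = 0.377, H_out = 16.334 kJ/mol
  T = 326.8 K: K = (2.649, 0.289, 0.133), RR gives ψ = 0.300, H_out = 12.065 kJ/mol
  T = 321.9 K: K = (2.515, 0.272, 0.123), RR gives ψ = 0.257, H_out = 9.741 kJ/mol
  T = 319.4 K: K = (2.447, 0.263, 0.119), RR gives ψ = 0.234, H_out = 8.490 kJ/mol
Linear interpolation between T = 317.0 (H_out = 7.241) and T = 319.4 (H_out = 8.490) on hF = 8.289 gives T ≈ 319.0 K, at which ψ = 0.23.

T = 319.0 K, V/F = 0.23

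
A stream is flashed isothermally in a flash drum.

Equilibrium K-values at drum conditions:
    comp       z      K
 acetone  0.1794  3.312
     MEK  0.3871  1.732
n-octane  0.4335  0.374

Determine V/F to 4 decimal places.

V/F = 0.5071

Newton iteration, V/F⁰ = 0.5:
  V/F = 0.5000: g = 0.00481, g' = -0.6774 → V/F = 0.5071
Converged at V/F = 0.5071.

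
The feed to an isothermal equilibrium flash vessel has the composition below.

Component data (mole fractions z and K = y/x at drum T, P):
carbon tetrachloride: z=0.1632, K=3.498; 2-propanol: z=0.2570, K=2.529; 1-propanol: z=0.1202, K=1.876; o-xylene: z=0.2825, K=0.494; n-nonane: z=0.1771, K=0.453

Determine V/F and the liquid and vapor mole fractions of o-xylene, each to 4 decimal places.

V/F = 0.7402, x_o-xylene = 0.4517, y_o-xylene = 0.2231

Iterate (Newton) starting at V/F = 0.45:
  V/F = 0.4500: g = 0.18664, g' = -0.6985 → V/F = 0.7172
  V/F = 0.7172: g = 0.01435, g' = -0.6238 → V/F = 0.7402
Converged at V/F = 0.7402.
Compositions from xᵢ = zᵢ/(1+V/F(Kᵢ−1)), yᵢ = Kᵢxᵢ:
  carbon tetrachloride: x = 0.0573, y = 0.2004
  2-propanol: x = 0.1206, y = 0.3049
  1-propanol: x = 0.0729, y = 0.1368
  o-xylene: x = 0.4517, y = 0.2231
  n-nonane: x = 0.2976, y = 0.1348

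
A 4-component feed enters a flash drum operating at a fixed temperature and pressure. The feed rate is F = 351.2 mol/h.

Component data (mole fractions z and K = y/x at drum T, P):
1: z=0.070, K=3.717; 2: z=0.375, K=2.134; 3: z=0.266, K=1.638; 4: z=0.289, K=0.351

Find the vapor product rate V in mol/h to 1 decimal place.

Material balance + equilibrium reduce to Σ zᵢ(Kᵢ−1)/(1+ψ(Kᵢ−1)) = 0.
Feasibility: ΣzᵢKᵢ = 1.598, Σzᵢ/Kᵢ = 1.180 — both > 1, two phases present.
Iterate (Newton) starting at ψ = 0.5:
  ψ = 0.500: g = 0.2030, g' = -0.618 → ψ = 0.828
  ψ = 0.828: g = -0.0168, g' = -0.793 → ψ = 0.807
Converged at ψ = 0.807.
Then V = ψ·F = 0.8068·351.2 = 283.3 mol/h and L = F − V = 67.9 mol/h.

V = 283.3 mol/h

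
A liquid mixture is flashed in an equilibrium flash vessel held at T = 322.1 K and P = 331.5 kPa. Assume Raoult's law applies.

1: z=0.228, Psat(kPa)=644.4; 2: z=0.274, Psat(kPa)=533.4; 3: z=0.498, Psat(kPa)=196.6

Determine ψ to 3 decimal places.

ψ = 0.570

Raoult's law: Kᵢ = Pᵢˢᵃᵗ/P = Pᵢˢᵃᵗ/331.5.
  K_1 = 644.4/331.5 = 1.94389, K_2 = 533.4/331.5 = 1.60905, K_3 = 196.6/331.5 = 0.59306
Rachford–Rice: g(ψ) = Σ zᵢ(Kᵢ−1)/(1+ψ(Kᵢ−1)) = 0.
g(0) = ΣzᵢKᵢ − 1 = 0.179 and g(1) = 1 − Σzᵢ/Kᵢ = -0.127, so a root lies in (0, 1).
Iterate (Newton) starting at ψ = 0.5:
  ψ = 0.500: g = 0.0197, g' = -0.283 → ψ = 0.570
Converged at ψ = 0.570.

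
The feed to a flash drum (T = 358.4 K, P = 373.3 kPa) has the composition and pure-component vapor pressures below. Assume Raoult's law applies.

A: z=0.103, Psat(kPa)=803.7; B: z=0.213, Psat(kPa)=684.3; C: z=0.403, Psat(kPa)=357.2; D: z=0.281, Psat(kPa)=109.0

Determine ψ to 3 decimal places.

ψ = 0.198

Raoult's law: Kᵢ = Pᵢˢᵃᵗ/P = Pᵢˢᵃᵗ/373.3.
  K_A = 803.7/373.3 = 2.15296, K_B = 684.3/373.3 = 1.83311, K_C = 357.2/373.3 = 0.95687, K_D = 109.0/373.3 = 0.29199
Material balance + equilibrium reduce to Σ zᵢ(Kᵢ−1)/(1+ψ(Kᵢ−1)) = 0.
g(0) = ΣzᵢKᵢ − 1 = 0.080 and g(1) = 1 − Σzᵢ/Kᵢ = -0.548, so a root lies in (0, 1).
Newton iteration, ψ⁰ = 0.7:
  ψ = 0.700: g = -0.2346, g' = -0.655 → ψ = 0.342
  ψ = 0.342: g = -0.0569, g' = -0.406 → ψ = 0.202
  ψ = 0.202: g = -0.0014, g' = -0.391 → ψ = 0.198
Converged at ψ = 0.198.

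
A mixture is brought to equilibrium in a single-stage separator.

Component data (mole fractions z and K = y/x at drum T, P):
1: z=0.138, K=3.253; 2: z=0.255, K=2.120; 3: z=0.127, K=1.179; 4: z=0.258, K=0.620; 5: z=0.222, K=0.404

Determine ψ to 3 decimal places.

ψ = 0.581

Let ψ = V/F and solve Σ zᵢ(Kᵢ−1)/(1+ψ(Kᵢ−1)) = 0.
g(0) = ΣzᵢKᵢ − 1 = 0.389 and g(1) = 1 − Σzᵢ/Kᵢ = -0.236, so a root lies in (0, 1).
Newton–Raphson from ψ = 0.46:
  ψ = 0.460: g = 0.0611, g' = -0.516 → ψ = 0.578
  ψ = 0.578: g = 0.0014, g' = -0.498 → ψ = 0.581
Converged at ψ = 0.581.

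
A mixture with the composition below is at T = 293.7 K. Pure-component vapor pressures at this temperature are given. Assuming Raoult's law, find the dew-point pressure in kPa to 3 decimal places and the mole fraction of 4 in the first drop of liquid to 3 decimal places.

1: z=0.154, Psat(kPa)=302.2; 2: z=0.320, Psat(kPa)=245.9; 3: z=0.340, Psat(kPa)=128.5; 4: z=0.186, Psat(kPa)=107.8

Pdew = 161.753 kPa, x_4 = 0.279

At the dew point ψ → 1, so Σzᵢ/Kᵢ = 1 with Kᵢ = Pᵢˢᵃᵗ/P ⇒ 1/P = Σzᵢ/Pᵢˢᵃᵗ.
1/P = 0.154/302.2 + 0.320/245.9 + 0.340/128.5 + 0.186/107.8 = 0.006182 ⇒ P = 161.753 kPa
xᵢ = zᵢP/Pᵢˢᵃᵗ ⇒ x_4 = 0.186·161.753/107.8 = 0.279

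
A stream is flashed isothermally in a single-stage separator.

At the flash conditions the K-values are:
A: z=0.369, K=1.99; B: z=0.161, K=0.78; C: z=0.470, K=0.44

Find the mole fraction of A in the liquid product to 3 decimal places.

Material balance + equilibrium reduce to Σ zᵢ(Kᵢ−1)/(1+ψ(Kᵢ−1)) = 0.
Check two-phase: ΣzᵢKᵢ = 1.067 > 1 and Σzᵢ/Kᵢ = 1.460 > 1, so g(0) = 0.067 > 0 and g(1) = -0.460 < 0.
Newton–Raphson from ψ = 0.5:
  ψ = 0.500: g = -0.1610, g' = -0.456 → ψ = 0.147
  ψ = 0.147: g = -0.0045, g' = -0.459 → ψ = 0.137
Converged at ψ = 0.137.
Compositions from xᵢ = zᵢ/(1+ψ(Kᵢ−1)), yᵢ = Kᵢxᵢ:
  A: x = 0.325, y = 0.647
  B: x = 0.166, y = 0.129
  C: x = 0.509, y = 0.224

x_A = 0.325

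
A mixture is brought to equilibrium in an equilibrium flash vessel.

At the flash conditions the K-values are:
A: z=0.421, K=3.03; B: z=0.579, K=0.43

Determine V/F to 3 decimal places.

Rachford–Rice: g(V/F) = Σ zᵢ(Kᵢ−1)/(1+V/F(Kᵢ−1)) = 0.
g(0) = ΣzᵢKᵢ − 1 = 0.525 and g(1) = 1 − Σzᵢ/Kᵢ = -0.485, so a root lies in (0, 1).
Binary case is linear: z₁(K₁−1)(1+V/F(K₂−1)) + z₂(K₂−1)(1+V/F(K₁−1)) = 0
⇒ V/F = [z₁(K₁−1)+z₂(K₂−1)] / [−(K₁−1)(K₂−1)] = 0.5246/1.1571 = 0.453

V/F = 0.453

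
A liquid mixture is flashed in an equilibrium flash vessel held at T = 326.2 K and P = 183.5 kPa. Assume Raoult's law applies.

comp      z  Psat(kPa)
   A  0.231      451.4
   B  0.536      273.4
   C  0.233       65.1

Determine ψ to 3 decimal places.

Raoult's law: Kᵢ = Pᵢˢᵃᵗ/P = Pᵢˢᵃᵗ/183.5.
  K_A = 451.4/183.5 = 2.45995, K_B = 273.4/183.5 = 1.48992, K_C = 65.1/183.5 = 0.35477
Iterate (Newton) starting at ψ = 0.42:
  ψ = 0.420: g = 0.2206, g' = -0.460 → ψ = 0.899
  ψ = 0.899: g = -0.0301, g' = -0.705 → ψ = 0.857
  ψ = 0.857: g = -0.0013, g' = -0.646 → ψ = 0.855
Converged at ψ = 0.855.

ψ = 0.855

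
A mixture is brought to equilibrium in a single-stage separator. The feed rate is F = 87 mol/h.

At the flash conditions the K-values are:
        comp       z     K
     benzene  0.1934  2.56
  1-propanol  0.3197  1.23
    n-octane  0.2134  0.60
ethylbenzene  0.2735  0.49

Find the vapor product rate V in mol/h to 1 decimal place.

V = 29.1 mol/h

Newton–Raphson from β = 0.41:
  β = 0.4100: g = -0.02726, g' = -0.3518 → β = 0.3325
  β = 0.3325: g = 0.00054, g' = -0.3672 → β = 0.3340
Converged at β = 0.3340.
Then V = β·F = 0.3340·87 = 29.1 mol/h and L = F − V = 57.9 mol/h.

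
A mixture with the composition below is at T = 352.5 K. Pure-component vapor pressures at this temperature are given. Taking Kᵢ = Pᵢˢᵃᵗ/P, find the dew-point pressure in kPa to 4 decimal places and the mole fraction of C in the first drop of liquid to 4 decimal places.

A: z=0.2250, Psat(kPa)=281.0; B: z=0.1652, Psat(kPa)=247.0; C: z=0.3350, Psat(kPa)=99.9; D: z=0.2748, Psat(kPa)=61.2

At the dew point ψ → 1, so Σzᵢ/Kᵢ = 1 with Kᵢ = Pᵢˢᵃᵗ/P ⇒ 1/P = Σzᵢ/Pᵢˢᵃᵗ.
1/P = 0.2250/281.0 + 0.1652/247.0 + 0.3350/99.9 + 0.2748/61.2 = 0.0093131 ⇒ P = 107.3758 kPa
xᵢ = zᵢP/Pᵢˢᵃᵗ ⇒ x_C = 0.3350·107.3758/99.9 = 0.3601

Pdew = 107.3758 kPa, x_C = 0.3601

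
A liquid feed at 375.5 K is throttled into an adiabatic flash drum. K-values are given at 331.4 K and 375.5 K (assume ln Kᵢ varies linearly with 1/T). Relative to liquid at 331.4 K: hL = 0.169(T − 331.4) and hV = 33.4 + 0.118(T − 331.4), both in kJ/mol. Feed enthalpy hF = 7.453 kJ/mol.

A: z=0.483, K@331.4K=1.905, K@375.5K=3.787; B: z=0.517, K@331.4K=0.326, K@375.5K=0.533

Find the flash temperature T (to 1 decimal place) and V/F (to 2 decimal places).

T = 334.1 K, V/F = 0.21

Adiabatic flash: solve Rachford–Rice at each trial T, then check hF = ψ·hV(T) + (1−ψ)·hL(T).
  T = 331.4 K: K = (1.905, 0.326), RR gives ψ = 0.145, H_out = 4.855 kJ/mol
  T = 375.5 K: K = (3.787, 0.533), RR gives ψ = 0.849, H_out = 33.892 kJ/mol
  T = 353.4 K: K = (2.742, 0.423), RR gives ψ = 0.540, H_out = 21.160 kJ/mol
  T = 342.4 K: K = (2.299, 0.373), RR gives ψ = 0.372, H_out = 14.082 kJ/mol
  T = 336.9 K: K = (2.096, 0.349), RR gives ψ = 0.270, H_out = 9.880 kJ/mol
  T = 334.1 K: K = (1.997, 0.337), RR gives ψ = 0.210, H_out = 7.452 kJ/mol
  T = 335.5 K: K = (2.046, 0.343), RR gives ψ = 0.241, H_out = 8.695 kJ/mol
Linear interpolation between T = 334.1 (H_out = 7.452) and T = 335.5 (H_out = 8.695) on hF = 7.453 gives T ≈ 334.1 K, at which ψ = 0.21.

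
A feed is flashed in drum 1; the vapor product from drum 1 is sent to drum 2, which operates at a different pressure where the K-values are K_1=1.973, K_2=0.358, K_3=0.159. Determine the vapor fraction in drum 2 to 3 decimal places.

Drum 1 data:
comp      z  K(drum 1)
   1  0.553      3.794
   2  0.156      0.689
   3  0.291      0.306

Drum 1:
Rachford–Rice: g(ψ₁) = Σ zᵢ(Kᵢ−1)/(1+ψ₁(Kᵢ−1)) = 0.
Check two-phase: ΣzᵢKᵢ = 2.295 > 1 and Σzᵢ/Kᵢ = 1.323 > 1, so g(0) = 1.295 > 0 and g(1) = -0.323 < 0.
Iterate (Newton) starting at ψ₁ = 0.5:
  ψ₁ = 0.500: g = 0.2779, g' = -1.101 → ψ₁ = 0.752
  ψ₁ = 0.752: g = 0.0121, g' = -1.088 → ψ₁ = 0.764
  ψ₁ = 0.764: g = -0.0001, g' = -1.100 → ψ₁ = 0.763
Converged at ψ₁ = 0.763.
Drum-1 compositions:
  1: x = 0.177, y = 0.670
  2: x = 0.205, y = 0.141
  3: x = 0.619, y = 0.189
Drum-2 feed = drum-1 vapor: z₂ = (0.6697, 0.1409, 0.1894).
Drum 2:
Rachford–Rice: g(ψ₂) = Σ zᵢ(Kᵢ−1)/(1+ψ₂(Kᵢ−1)) = 0.
Feasibility: ΣzᵢKᵢ = 1.402, Σzᵢ/Kᵢ = 1.924 — both > 1, two phases present.
Newton iteration, ψ₂⁰ = 0.38:
  ψ₂ = 0.380: g = 0.1219, g' = -0.729 → ψ₂ = 0.547
  ψ₂ = 0.547: g = -0.0094, g' = -0.868 → ψ₂ = 0.536
Converged at ψ₂ = 0.536.
  1: x = 0.440, y = 0.868
  2: x = 0.215, y = 0.077
  3: x = 0.345, y = 0.055

V/F (drum 2) = 0.536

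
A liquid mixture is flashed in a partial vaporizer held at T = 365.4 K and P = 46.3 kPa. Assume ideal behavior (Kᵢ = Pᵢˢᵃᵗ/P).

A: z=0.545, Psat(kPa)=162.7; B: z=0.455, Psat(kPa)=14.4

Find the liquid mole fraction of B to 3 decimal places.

Raoult's law: Kᵢ = Pᵢˢᵃᵗ/P = Pᵢˢᵃᵗ/46.3.
  K_A = 162.7/46.3 = 3.51404, K_B = 14.4/46.3 = 0.31102
Material balance + equilibrium reduce to Σ zᵢ(Kᵢ−1)/(1+ψ(Kᵢ−1)) = 0.
g(0) = ΣzᵢKᵢ − 1 = 1.057 and g(1) = 1 − Σzᵢ/Kᵢ = -0.618, so a root lies in (0, 1).
Newton–Raphson from ψ = 0.41:
  ψ = 0.410: g = 0.2378, g' = -1.255 → ψ = 0.600
  ψ = 0.600: g = 0.0124, g' = -1.175 → ψ = 0.610
Converged at ψ = 0.610.
Compositions from xᵢ = zᵢ/(1+ψ(Kᵢ−1)), yᵢ = Kᵢxᵢ:
  A: x = 0.215, y = 0.756
  B: x = 0.785, y = 0.244

x_B = 0.785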